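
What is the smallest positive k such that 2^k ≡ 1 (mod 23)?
11

23 is prime, so ord(2) divides φ(23) = 22.
Divisors of 22: 1, 2, 11, 22.
Repeated squaring: 2^1 ≡ 2, 2^2 ≡ 4, 2^4 ≡ 16, 2^8 ≡ 3, 2^16 ≡ 9 (mod 23).
Test 2^d mod 23 for each divisor d in increasing order:
2^1 ≡ 2
2^2 ≡ 4
2^11 = 2^8·2^2·2^1 ≡ 1  ← first divisor giving 1
The order is 11.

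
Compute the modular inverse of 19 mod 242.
51

gcd(19, 242) = 1, so the inverse exists.
Extended Euclidean algorithm on (242, 19):
242 = 12 × 19 + 14  ⟹  14 = (1)·242 + (-12)·19
19 = 1 × 14 + 5  ⟹  5 = (-1)·242 + (13)·19
14 = 2 × 5 + 4  ⟹  4 = (3)·242 + (-38)·19
5 = 1 × 4 + 1  ⟹  1 = (-4)·242 + (51)·19
So (51)·19 ≡ 1 (mod 242), i.e. 19^(-1) ≡ 51 (mod 242).
Check: 19 × 51 = 969 ≡ 1 (mod 242)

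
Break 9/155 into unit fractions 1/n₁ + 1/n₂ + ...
1/18 + 1/399 + 1/371070

Greedy algorithm:
9/155: ceiling(155/9) = 18, use 1/18
7/2790: ceiling(2790/7) = 399, use 1/399
1/371070: ceiling(371070/1) = 371070, use 1/371070
Result: 9/155 = 1/18 + 1/399 + 1/371070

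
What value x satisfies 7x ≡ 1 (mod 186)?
133

gcd(7, 186) = 1, so the inverse exists.
Extended Euclidean algorithm on (186, 7):
186 = 26 × 7 + 4  ⟹  4 = (1)·186 + (-26)·7
7 = 1 × 4 + 3  ⟹  3 = (-1)·186 + (27)·7
4 = 1 × 3 + 1  ⟹  1 = (2)·186 + (-53)·7
So (-53)·7 ≡ 1 (mod 186), i.e. 7^(-1) ≡ -53 ≡ 133 (mod 186).
Check: 7 × 133 = 931 ≡ 1 (mod 186)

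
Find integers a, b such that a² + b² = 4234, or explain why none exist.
3² + 65² (a=3, b=65)

Factorization: 4234 = 2 × 29 × 73
By Fermat: n is sum of two squares iff every prime p ≡ 3 (mod 4) appears to even power.
All primes ≡ 3 (mod 4) appear to even power.
Search a = 0, 1, 2, … for 4234 - a² a perfect square: first hit at a = 3: 4234 - 9 = 4225 = 65².
4234 = 3² + 65² = 9 + 4225 ✓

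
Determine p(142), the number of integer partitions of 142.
18440293320

p(n) counts ways to write n as a sum of positive integers (order ignored).
Euler's pentagonal recurrence: p(k) = p(k-1) + p(k-2) - p(k-5) - p(k-7) + p(k-12) + p(k-15) - ... (offsets j(3j∓1)/2, signs ++--, p(0)=1, p(<0)=0).
DP table for k = 0..141: p(0)=1, p(1)=1, p(2)=2, p(3)=3, p(4)=5, p(5)=7, p(6)=11, p(7)=15, p(8)=22, p(9)=30, p(10)=42, p(11)=56, p(12)=77, p(13)=101, p(14)=135, p(15)=176, p(16)=231, p(17)=297, p(18)=385, p(19)=490, p(20)=627, p(21)=792, p(22)=1002, p(23)=1255, p(24)=1575, p(25)=1958, p(26)=2436, p(27)=3010, p(28)=3718, p(29)=4565, p(30)=5604, p(31)=6842, p(32)=8349, p(33)=10143, p(34)=12310, p(35)=14883, p(36)=17977, p(37)=21637, p(38)=26015, p(39)=31185, p(40)=37338, p(41)=44583, p(42)=53174, p(43)=63261, p(44)=75175, p(45)=89134, p(46)=105558, p(47)=124754, p(48)=147273, p(49)=173525, p(50)=204226, p(51)=239943, p(52)=281589, p(53)=329931, p(54)=386155, p(55)=451276, p(56)=526823, p(57)=614154, p(58)=715220, p(59)=831820, p(60)=966467, p(61)=1121505, p(62)=1300156, p(63)=1505499, p(64)=1741630, p(65)=2012558, p(66)=2323520, p(67)=2679689, p(68)=3087735, p(69)=3554345, p(70)=4087968, p(71)=4697205, p(72)=5392783, p(73)=6185689, p(74)=7089500, p(75)=8118264, p(76)=9289091, p(77)=10619863, p(78)=12132164, p(79)=13848650, p(80)=15796476, p(81)=18004327, p(82)=20506255, p(83)=23338469, p(84)=26543660, p(85)=30167357, p(86)=34262962, p(87)=38887673, p(88)=44108109, p(89)=49995925, p(90)=56634173, p(91)=64112359, p(92)=72533807, p(93)=82010177, p(94)=92669720, p(95)=104651419, p(96)=118114304, p(97)=133230930, p(98)=150198136, p(99)=169229875, p(100)=190569292, p(101)=214481126, p(102)=241265379, p(103)=271248950, p(104)=304801365, p(105)=342325709, p(106)=384276336, p(107)=431149389, p(108)=483502844, p(109)=541946240, p(110)=607163746, p(111)=679903203, p(112)=761002156, p(113)=851376628, p(114)=952050665, p(115)=1064144451, p(116)=1188908248, p(117)=1327710076, p(118)=1482074143, p(119)=1653668665, p(120)=1844349560, p(121)=2056148051, p(122)=2291320912, p(123)=2552338241, p(124)=2841940500, p(125)=3163127352, p(126)=3519222692, p(127)=3913864295, p(128)=4351078600, p(129)=4835271870, p(130)=5371315400, p(131)=5964539504, p(132)=6620830889, p(133)=7346629512, p(134)=8149040695, p(135)=9035836076, p(136)=10015581680, p(137)=11097645016, p(138)=12292341831, p(139)=13610949895, p(140)=15065878135, p(141)=16670689208.
Final step: p(142) = p(141) + p(140) - p(137) - p(135) + p(130) + p(127) - p(120) - p(116) + p(107) + p(102) - p(91) - p(85) + p(72) + p(65) - p(50) - p(42) + p(25) + p(16)
= 16670689208 + 15065878135 - 11097645016 - 9035836076 + 5371315400 + 3913864295 - 1844349560 - 1188908248 + 431149389 + 241265379 - 64112359 - 30167357 + 5392783 + 2012558 - 204226 - 53174 + 1958 + 231
= 18440293320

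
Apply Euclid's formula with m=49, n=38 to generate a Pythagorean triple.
(957, 3724, 3845)

Euclid's formula: a = m² - n², b = 2mn, c = m² + n²
m = 49, n = 38
a = 49² - 38² = 2401 - 1444 = 957
b = 2 × 49 × 38 = 3724
c = 49² + 38² = 2401 + 1444 = 3845
Verification: 957² + 3724² = 915849 + 13868176 = 14784025 = 3845² ✓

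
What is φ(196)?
84

196 = 2^2 × 7^2
φ(n) = n × ∏(1 - 1/p) for each prime p dividing n
φ(196) = 196 × (1 - 1/2) × (1 - 1/7) = 84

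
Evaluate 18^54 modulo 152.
96

Repeated squaring. Binary of 54 = 110110.
18^1 ≡ 18 (mod 152); 18^2 ≡ 20 (mod 152); 18^4 ≡ 96 (mod 152); 18^8 ≡ 96 (mod 152); 18^16 ≡ 96 (mod 152); 18^32 ≡ 96 (mod 152)
18^54 = 18^2 × 18^4 × 18^16 × 18^32 ≡ 96 (mod 152)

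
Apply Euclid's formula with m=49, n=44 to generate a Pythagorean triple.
(465, 4312, 4337)

Euclid's formula: a = m² - n², b = 2mn, c = m² + n²
m = 49, n = 44
a = 49² - 44² = 2401 - 1936 = 465
b = 2 × 49 × 44 = 4312
c = 49² + 44² = 2401 + 1936 = 4337
Verification: 465² + 4312² = 216225 + 18593344 = 18809569 = 4337² ✓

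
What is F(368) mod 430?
41

Matrix identity: Q^n = [[F_(n+1), F_n], [F_n, F_(n-1)]] with Q = [[1,1],[1,0]].
n = 368 = 101110000₂. Square-and-multiply, entries mod 430:
Q^1 = [[1,1],[1,0]]
Q^2 = (Q^1)² = [[2,1],[1,1]]
Q^5 = (Q^2)²·Q = [[8,5],[5,3]]
Q^11 = (Q^5)²·Q = [[144,89],[89,55]]
Q^23 = (Q^11)²·Q = [[358,277],[277,81]]
Q^46 = (Q^23)² = [[213,343],[343,300]]
Q^92 = (Q^46)² = [[48,89],[89,389]]
Q^184 = (Q^92)² = [[335,193],[193,142]]
Q^368 = (Q^184)² = [[264,41],[41,223]]
F_368 mod 430 = Q^368[0][1] = 41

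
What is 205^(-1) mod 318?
121

gcd(205, 318) = 1, so the inverse exists.
Extended Euclidean algorithm on (318, 205):
318 = 1 × 205 + 113  ⟹  113 = (1)·318 + (-1)·205
205 = 1 × 113 + 92  ⟹  92 = (-1)·318 + (2)·205
113 = 1 × 92 + 21  ⟹  21 = (2)·318 + (-3)·205
92 = 4 × 21 + 8  ⟹  8 = (-9)·318 + (14)·205
21 = 2 × 8 + 5  ⟹  5 = (20)·318 + (-31)·205
8 = 1 × 5 + 3  ⟹  3 = (-29)·318 + (45)·205
5 = 1 × 3 + 2  ⟹  2 = (49)·318 + (-76)·205
3 = 1 × 2 + 1  ⟹  1 = (-78)·318 + (121)·205
So (121)·205 ≡ 1 (mod 318), i.e. 205^(-1) ≡ 121 (mod 318).
Check: 205 × 121 = 24805 ≡ 1 (mod 318)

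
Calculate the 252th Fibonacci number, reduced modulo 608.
304

Matrix identity: Q^n = [[F_(n+1), F_n], [F_n, F_(n-1)]] with Q = [[1,1],[1,0]].
n = 252 = 11111100₂. Square-and-multiply, entries mod 608:
Q^1 = [[1,1],[1,0]]
Q^3 = (Q^1)²·Q = [[3,2],[2,1]]
Q^7 = (Q^3)²·Q = [[21,13],[13,8]]
Q^15 = (Q^7)²·Q = [[379,2],[2,377]]
Q^31 = (Q^15)²·Q = [[453,157],[157,296]]
Q^63 = (Q^31)²·Q = [[283,34],[34,249]]
Q^126 = (Q^63)² = [[381,456],[456,533]]
Q^252 = (Q^126)² = [[457,304],[304,153]]
F_252 mod 608 = Q^252[0][1] = 304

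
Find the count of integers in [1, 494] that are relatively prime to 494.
216

494 = 2 × 13 × 19
φ(n) = n × ∏(1 - 1/p) for each prime p dividing n
φ(494) = 494 × (1 - 1/2) × (1 - 1/13) × (1 - 1/19) = 216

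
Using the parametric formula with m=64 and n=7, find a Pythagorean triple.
(4047, 896, 4145)

Euclid's formula: a = m² - n², b = 2mn, c = m² + n²
m = 64, n = 7
a = 64² - 7² = 4096 - 49 = 4047
b = 2 × 64 × 7 = 896
c = 64² + 7² = 4096 + 49 = 4145
Verification: 4047² + 896² = 16378209 + 802816 = 17181025 = 4145² ✓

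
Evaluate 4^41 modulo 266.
226

Repeated squaring. Binary of 41 = 101001.
4^1 ≡ 4 (mod 266); 4^2 ≡ 16 (mod 266); 4^4 ≡ 256 (mod 266); 4^8 ≡ 100 (mod 266); 4^16 ≡ 158 (mod 266); 4^32 ≡ 226 (mod 266)
4^41 = 4^1 × 4^8 × 4^32 ≡ 226 (mod 266)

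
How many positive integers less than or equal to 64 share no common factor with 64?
32

64 = 2^6
φ(n) = n × ∏(1 - 1/p) for each prime p dividing n
φ(64) = 64 × (1 - 1/2) = 32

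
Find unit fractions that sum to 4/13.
1/4 + 1/18 + 1/468

Greedy algorithm:
4/13: ceiling(13/4) = 4, use 1/4
3/52: ceiling(52/3) = 18, use 1/18
1/468: ceiling(468/1) = 468, use 1/468
Result: 4/13 = 1/4 + 1/18 + 1/468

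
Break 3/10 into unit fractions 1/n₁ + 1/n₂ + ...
1/4 + 1/20

Greedy algorithm:
3/10: ceiling(10/3) = 4, use 1/4
1/20: ceiling(20/1) = 20, use 1/20
Result: 3/10 = 1/4 + 1/20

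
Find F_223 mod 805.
792

Matrix identity: Q^n = [[F_(n+1), F_n], [F_n, F_(n-1)]] with Q = [[1,1],[1,0]].
n = 223 = 11011111₂. Square-and-multiply, entries mod 805:
Q^1 = [[1,1],[1,0]]
Q^3 = (Q^1)²·Q = [[3,2],[2,1]]
Q^6 = (Q^3)² = [[13,8],[8,5]]
Q^13 = (Q^6)²·Q = [[377,233],[233,144]]
Q^27 = (Q^13)²·Q = [[641,803],[803,643]]
Q^55 = (Q^27)²·Q = [[182,335],[335,652]]
Q^111 = (Q^55)²·Q = [[504,449],[449,55]]
Q^223 = (Q^111)²·Q = [[623,792],[792,636]]
F_223 mod 805 = Q^223[0][1] = 792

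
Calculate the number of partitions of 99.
169229875

p(n) counts ways to write n as a sum of positive integers (order ignored).
Euler's pentagonal recurrence: p(k) = p(k-1) + p(k-2) - p(k-5) - p(k-7) + p(k-12) + p(k-15) - ... (offsets j(3j∓1)/2, signs ++--, p(0)=1, p(<0)=0).
DP table for k = 0..98: p(0)=1, p(1)=1, p(2)=2, p(3)=3, p(4)=5, p(5)=7, p(6)=11, p(7)=15, p(8)=22, p(9)=30, p(10)=42, p(11)=56, p(12)=77, p(13)=101, p(14)=135, p(15)=176, p(16)=231, p(17)=297, p(18)=385, p(19)=490, p(20)=627, p(21)=792, p(22)=1002, p(23)=1255, p(24)=1575, p(25)=1958, p(26)=2436, p(27)=3010, p(28)=3718, p(29)=4565, p(30)=5604, p(31)=6842, p(32)=8349, p(33)=10143, p(34)=12310, p(35)=14883, p(36)=17977, p(37)=21637, p(38)=26015, p(39)=31185, p(40)=37338, p(41)=44583, p(42)=53174, p(43)=63261, p(44)=75175, p(45)=89134, p(46)=105558, p(47)=124754, p(48)=147273, p(49)=173525, p(50)=204226, p(51)=239943, p(52)=281589, p(53)=329931, p(54)=386155, p(55)=451276, p(56)=526823, p(57)=614154, p(58)=715220, p(59)=831820, p(60)=966467, p(61)=1121505, p(62)=1300156, p(63)=1505499, p(64)=1741630, p(65)=2012558, p(66)=2323520, p(67)=2679689, p(68)=3087735, p(69)=3554345, p(70)=4087968, p(71)=4697205, p(72)=5392783, p(73)=6185689, p(74)=7089500, p(75)=8118264, p(76)=9289091, p(77)=10619863, p(78)=12132164, p(79)=13848650, p(80)=15796476, p(81)=18004327, p(82)=20506255, p(83)=23338469, p(84)=26543660, p(85)=30167357, p(86)=34262962, p(87)=38887673, p(88)=44108109, p(89)=49995925, p(90)=56634173, p(91)=64112359, p(92)=72533807, p(93)=82010177, p(94)=92669720, p(95)=104651419, p(96)=118114304, p(97)=133230930, p(98)=150198136.
Final step: p(99) = p(98) + p(97) - p(94) - p(92) + p(87) + p(84) - p(77) - p(73) + p(64) + p(59) - p(48) - p(42) + p(29) + p(22) - p(7)
= 150198136 + 133230930 - 92669720 - 72533807 + 38887673 + 26543660 - 10619863 - 6185689 + 1741630 + 831820 - 147273 - 53174 + 4565 + 1002 - 15
= 169229875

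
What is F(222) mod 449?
1

Matrix identity: Q^n = [[F_(n+1), F_n], [F_n, F_(n-1)]] with Q = [[1,1],[1,0]].
n = 222 = 11011110₂. Square-and-multiply, entries mod 449:
Q^1 = [[1,1],[1,0]]
Q^3 = (Q^1)²·Q = [[3,2],[2,1]]
Q^6 = (Q^3)² = [[13,8],[8,5]]
Q^13 = (Q^6)²·Q = [[377,233],[233,144]]
Q^27 = (Q^13)²·Q = [[368,205],[205,163]]
Q^55 = (Q^27)²·Q = [[291,94],[94,197]]
Q^111 = (Q^55)²·Q = [[199,125],[125,74]]
Q^222 = (Q^111)² = [[448,1],[1,447]]
F_222 mod 449 = Q^222[0][1] = 1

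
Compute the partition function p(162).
129913904637

p(n) counts ways to write n as a sum of positive integers (order ignored).
Euler's pentagonal recurrence: p(k) = p(k-1) + p(k-2) - p(k-5) - p(k-7) + p(k-12) + p(k-15) - ... (offsets j(3j∓1)/2, signs ++--, p(0)=1, p(<0)=0).
DP table for k = 0..161: p(0)=1, p(1)=1, p(2)=2, p(3)=3, p(4)=5, p(5)=7, p(6)=11, p(7)=15, p(8)=22, p(9)=30, p(10)=42, p(11)=56, p(12)=77, p(13)=101, p(14)=135, p(15)=176, p(16)=231, p(17)=297, p(18)=385, p(19)=490, p(20)=627, p(21)=792, p(22)=1002, p(23)=1255, p(24)=1575, p(25)=1958, p(26)=2436, p(27)=3010, p(28)=3718, p(29)=4565, p(30)=5604, p(31)=6842, p(32)=8349, p(33)=10143, p(34)=12310, p(35)=14883, p(36)=17977, p(37)=21637, p(38)=26015, p(39)=31185, p(40)=37338, p(41)=44583, p(42)=53174, p(43)=63261, p(44)=75175, p(45)=89134, p(46)=105558, p(47)=124754, p(48)=147273, p(49)=173525, p(50)=204226, p(51)=239943, p(52)=281589, p(53)=329931, p(54)=386155, p(55)=451276, p(56)=526823, p(57)=614154, p(58)=715220, p(59)=831820, p(60)=966467, p(61)=1121505, p(62)=1300156, p(63)=1505499, p(64)=1741630, p(65)=2012558, p(66)=2323520, p(67)=2679689, p(68)=3087735, p(69)=3554345, p(70)=4087968, p(71)=4697205, p(72)=5392783, p(73)=6185689, p(74)=7089500, p(75)=8118264, p(76)=9289091, p(77)=10619863, p(78)=12132164, p(79)=13848650, p(80)=15796476, p(81)=18004327, p(82)=20506255, p(83)=23338469, p(84)=26543660, p(85)=30167357, p(86)=34262962, p(87)=38887673, p(88)=44108109, p(89)=49995925, p(90)=56634173, p(91)=64112359, p(92)=72533807, p(93)=82010177, p(94)=92669720, p(95)=104651419, p(96)=118114304, p(97)=133230930, p(98)=150198136, p(99)=169229875, p(100)=190569292, p(101)=214481126, p(102)=241265379, p(103)=271248950, p(104)=304801365, p(105)=342325709, p(106)=384276336, p(107)=431149389, p(108)=483502844, p(109)=541946240, p(110)=607163746, p(111)=679903203, p(112)=761002156, p(113)=851376628, p(114)=952050665, p(115)=1064144451, p(116)=1188908248, p(117)=1327710076, p(118)=1482074143, p(119)=1653668665, p(120)=1844349560, p(121)=2056148051, p(122)=2291320912, p(123)=2552338241, p(124)=2841940500, p(125)=3163127352, p(126)=3519222692, p(127)=3913864295, p(128)=4351078600, p(129)=4835271870, p(130)=5371315400, p(131)=5964539504, p(132)=6620830889, p(133)=7346629512, p(134)=8149040695, p(135)=9035836076, p(136)=10015581680, p(137)=11097645016, p(138)=12292341831, p(139)=13610949895, p(140)=15065878135, p(141)=16670689208, p(142)=18440293320, p(143)=20390982757, p(144)=22540654445, p(145)=24908858009, p(146)=27517052599, p(147)=30388671978, p(148)=33549419497, p(149)=37027355200, p(150)=40853235313, p(151)=45060624582, p(152)=49686288421, p(153)=54770336324, p(154)=60356673280, p(155)=66493182097, p(156)=73232243759, p(157)=80630964769, p(158)=88751778802, p(159)=97662728555, p(160)=107438159466, p(161)=118159068427.
Final step: p(162) = p(161) + p(160) - p(157) - p(155) + p(150) + p(147) - p(140) - p(136) + p(127) + p(122) - p(111) - p(105) + p(92) + p(85) - p(70) - p(62) + p(45) + p(36) - p(17) - p(7)
= 118159068427 + 107438159466 - 80630964769 - 66493182097 + 40853235313 + 30388671978 - 15065878135 - 10015581680 + 3913864295 + 2291320912 - 679903203 - 342325709 + 72533807 + 30167357 - 4087968 - 1300156 + 89134 + 17977 - 297 - 15
= 129913904637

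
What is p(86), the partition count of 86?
34262962

p(n) counts ways to write n as a sum of positive integers (order ignored).
Euler's pentagonal recurrence: p(k) = p(k-1) + p(k-2) - p(k-5) - p(k-7) + p(k-12) + p(k-15) - ... (offsets j(3j∓1)/2, signs ++--, p(0)=1, p(<0)=0).
DP table for k = 0..85: p(0)=1, p(1)=1, p(2)=2, p(3)=3, p(4)=5, p(5)=7, p(6)=11, p(7)=15, p(8)=22, p(9)=30, p(10)=42, p(11)=56, p(12)=77, p(13)=101, p(14)=135, p(15)=176, p(16)=231, p(17)=297, p(18)=385, p(19)=490, p(20)=627, p(21)=792, p(22)=1002, p(23)=1255, p(24)=1575, p(25)=1958, p(26)=2436, p(27)=3010, p(28)=3718, p(29)=4565, p(30)=5604, p(31)=6842, p(32)=8349, p(33)=10143, p(34)=12310, p(35)=14883, p(36)=17977, p(37)=21637, p(38)=26015, p(39)=31185, p(40)=37338, p(41)=44583, p(42)=53174, p(43)=63261, p(44)=75175, p(45)=89134, p(46)=105558, p(47)=124754, p(48)=147273, p(49)=173525, p(50)=204226, p(51)=239943, p(52)=281589, p(53)=329931, p(54)=386155, p(55)=451276, p(56)=526823, p(57)=614154, p(58)=715220, p(59)=831820, p(60)=966467, p(61)=1121505, p(62)=1300156, p(63)=1505499, p(64)=1741630, p(65)=2012558, p(66)=2323520, p(67)=2679689, p(68)=3087735, p(69)=3554345, p(70)=4087968, p(71)=4697205, p(72)=5392783, p(73)=6185689, p(74)=7089500, p(75)=8118264, p(76)=9289091, p(77)=10619863, p(78)=12132164, p(79)=13848650, p(80)=15796476, p(81)=18004327, p(82)=20506255, p(83)=23338469, p(84)=26543660, p(85)=30167357.
Final step: p(86) = p(85) + p(84) - p(81) - p(79) + p(74) + p(71) - p(64) - p(60) + p(51) + p(46) - p(35) - p(29) + p(16) + p(9)
= 30167357 + 26543660 - 18004327 - 13848650 + 7089500 + 4697205 - 1741630 - 966467 + 239943 + 105558 - 14883 - 4565 + 231 + 30
= 34262962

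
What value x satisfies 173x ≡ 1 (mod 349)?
232

gcd(173, 349) = 1, so the inverse exists.
Extended Euclidean algorithm on (349, 173):
349 = 2 × 173 + 3  ⟹  3 = (1)·349 + (-2)·173
173 = 57 × 3 + 2  ⟹  2 = (-57)·349 + (115)·173
3 = 1 × 2 + 1  ⟹  1 = (58)·349 + (-117)·173
So (-117)·173 ≡ 1 (mod 349), i.e. 173^(-1) ≡ -117 ≡ 232 (mod 349).
Check: 173 × 232 = 40136 ≡ 1 (mod 349)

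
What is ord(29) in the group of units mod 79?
78

79 is prime, so ord(29) divides φ(79) = 78.
Divisors of 78: 1, 2, 3, 6, 13, 26, 39, 78.
Repeated squaring: 29^1 ≡ 29, 29^2 ≡ 51, 29^4 ≡ 73, 29^8 ≡ 36, 29^16 ≡ 32, 29^32 ≡ 76, 29^64 ≡ 9 (mod 79).
Test 29^d mod 79 for each divisor d in increasing order:
29^1 ≡ 29
29^2 ≡ 51
29^3 = 29^2·29^1 ≡ 57
29^6 = 29^4·29^2 ≡ 10
29^13 = 29^8·29^4·29^1 ≡ 56
29^26 = 29^16·29^8·29^2 ≡ 55
29^39 = 29^32·29^4·29^2·29^1 ≡ 78
29^78 = 29^64·29^8·29^4·29^2 ≡ 1  ← first divisor giving 1
The order is 78.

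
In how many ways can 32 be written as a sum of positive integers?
8349

p(n) counts ways to write n as a sum of positive integers (order ignored).
Euler's pentagonal recurrence: p(k) = p(k-1) + p(k-2) - p(k-5) - p(k-7) + p(k-12) + p(k-15) - ... (offsets j(3j∓1)/2, signs ++--, p(0)=1, p(<0)=0).
DP table for k = 0..31: p(0)=1, p(1)=1, p(2)=2, p(3)=3, p(4)=5, p(5)=7, p(6)=11, p(7)=15, p(8)=22, p(9)=30, p(10)=42, p(11)=56, p(12)=77, p(13)=101, p(14)=135, p(15)=176, p(16)=231, p(17)=297, p(18)=385, p(19)=490, p(20)=627, p(21)=792, p(22)=1002, p(23)=1255, p(24)=1575, p(25)=1958, p(26)=2436, p(27)=3010, p(28)=3718, p(29)=4565, p(30)=5604, p(31)=6842.
Final step: p(32) = p(31) + p(30) - p(27) - p(25) + p(20) + p(17) - p(10) - p(6)
= 6842 + 5604 - 3010 - 1958 + 627 + 297 - 42 - 11
= 8349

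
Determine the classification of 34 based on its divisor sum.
deficient

Proper divisors of 34: sum = 1 + 2 + 17 = 20
Since 20 < 34, 34 is deficient.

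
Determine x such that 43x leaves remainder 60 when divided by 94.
x ≡ 32 (mod 94)

gcd(43, 94) = 1, which divides 60, so solutions exist.
Find 43^(-1) mod 94 by the extended Euclidean algorithm:
94 = 2 × 43 + 8  ⟹  8 = (1)·94 + (-2)·43
43 = 5 × 8 + 3  ⟹  3 = (-5)·94 + (11)·43
8 = 2 × 3 + 2  ⟹  2 = (11)·94 + (-24)·43
3 = 1 × 2 + 1  ⟹  1 = (-16)·94 + (35)·43
So (35)·43 ≡ 1 (mod 94), i.e. 43^(-1) ≡ 35 (mod 94).
x ≡ 35 × 60 = 2100 ≡ 32 (mod 94).
Check: 43 × 32 = 1376 ≡ 60 (mod 94).
Unique solution: x ≡ 32 (mod 94)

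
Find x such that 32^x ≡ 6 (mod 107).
99

Baby-step giant-step with step n = ⌈√107⌉ = 11.
Baby steps 32^j mod 107 (j:value) for j=0..10: 0:1, 1:32, 2:61, 3:26, 4:83, 5:88, 6:34, 7:18, 8:41, 9:28, 10:40.
Giant-step multiplier: 32^(-11) ≡ 32^(106-11) = 32^95 ≡ 80 (mod 107).
Giant steps γ_i = 6·80^i mod 107: γ_0=6, γ_1=52, γ_2=94, γ_3=30, γ_4=46, γ_5=42, γ_6=43, γ_7=16, γ_8=103, γ_9=1 (in table at j=0).
x = i·n + j = 9·11 + 0 = 99.
Check: 32^99 ≡ 6 (mod 107).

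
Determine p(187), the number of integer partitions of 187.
1280011042268

p(n) counts ways to write n as a sum of positive integers (order ignored).
Euler's pentagonal recurrence: p(k) = p(k-1) + p(k-2) - p(k-5) - p(k-7) + p(k-12) + p(k-15) - ... (offsets j(3j∓1)/2, signs ++--, p(0)=1, p(<0)=0).
DP table for k = 0..186: p(0)=1, p(1)=1, p(2)=2, p(3)=3, p(4)=5, p(5)=7, p(6)=11, p(7)=15, p(8)=22, p(9)=30, p(10)=42, p(11)=56, p(12)=77, p(13)=101, p(14)=135, p(15)=176, p(16)=231, p(17)=297, p(18)=385, p(19)=490, p(20)=627, p(21)=792, p(22)=1002, p(23)=1255, p(24)=1575, p(25)=1958, p(26)=2436, p(27)=3010, p(28)=3718, p(29)=4565, p(30)=5604, p(31)=6842, p(32)=8349, p(33)=10143, p(34)=12310, p(35)=14883, p(36)=17977, p(37)=21637, p(38)=26015, p(39)=31185, p(40)=37338, p(41)=44583, p(42)=53174, p(43)=63261, p(44)=75175, p(45)=89134, p(46)=105558, p(47)=124754, p(48)=147273, p(49)=173525, p(50)=204226, p(51)=239943, p(52)=281589, p(53)=329931, p(54)=386155, p(55)=451276, p(56)=526823, p(57)=614154, p(58)=715220, p(59)=831820, p(60)=966467, p(61)=1121505, p(62)=1300156, p(63)=1505499, p(64)=1741630, p(65)=2012558, p(66)=2323520, p(67)=2679689, p(68)=3087735, p(69)=3554345, p(70)=4087968, p(71)=4697205, p(72)=5392783, p(73)=6185689, p(74)=7089500, p(75)=8118264, p(76)=9289091, p(77)=10619863, p(78)=12132164, p(79)=13848650, p(80)=15796476, p(81)=18004327, p(82)=20506255, p(83)=23338469, p(84)=26543660, p(85)=30167357, p(86)=34262962, p(87)=38887673, p(88)=44108109, p(89)=49995925, p(90)=56634173, p(91)=64112359, p(92)=72533807, p(93)=82010177, p(94)=92669720, p(95)=104651419, p(96)=118114304, p(97)=133230930, p(98)=150198136, p(99)=169229875, p(100)=190569292, p(101)=214481126, p(102)=241265379, p(103)=271248950, p(104)=304801365, p(105)=342325709, p(106)=384276336, p(107)=431149389, p(108)=483502844, p(109)=541946240, p(110)=607163746, p(111)=679903203, p(112)=761002156, p(113)=851376628, p(114)=952050665, p(115)=1064144451, p(116)=1188908248, p(117)=1327710076, p(118)=1482074143, p(119)=1653668665, p(120)=1844349560, p(121)=2056148051, p(122)=2291320912, p(123)=2552338241, p(124)=2841940500, p(125)=3163127352, p(126)=3519222692, p(127)=3913864295, p(128)=4351078600, p(129)=4835271870, p(130)=5371315400, p(131)=5964539504, p(132)=6620830889, p(133)=7346629512, p(134)=8149040695, p(135)=9035836076, p(136)=10015581680, p(137)=11097645016, p(138)=12292341831, p(139)=13610949895, p(140)=15065878135, p(141)=16670689208, p(142)=18440293320, p(143)=20390982757, p(144)=22540654445, p(145)=24908858009, p(146)=27517052599, p(147)=30388671978, p(148)=33549419497, p(149)=37027355200, p(150)=40853235313, p(151)=45060624582, p(152)=49686288421, p(153)=54770336324, p(154)=60356673280, p(155)=66493182097, p(156)=73232243759, p(157)=80630964769, p(158)=88751778802, p(159)=97662728555, p(160)=107438159466, p(161)=118159068427, p(162)=129913904637, p(163)=142798995930, p(164)=156919475295, p(165)=172389800255, p(166)=189334822579, p(167)=207890420102, p(168)=228204732751, p(169)=250438925115, p(170)=274768617130, p(171)=301384802048, p(172)=330495499613, p(173)=362326859895, p(174)=397125074750, p(175)=435157697830, p(176)=476715857290, p(177)=522115831195, p(178)=571701605655, p(179)=625846753120, p(180)=684957390936, p(181)=749474411781, p(182)=819876908323, p(183)=896684817527, p(184)=980462880430, p(185)=1071823774337, p(186)=1171432692373.
Final step: p(187) = p(186) + p(185) - p(182) - p(180) + p(175) + p(172) - p(165) - p(161) + p(152) + p(147) - p(136) - p(130) + p(117) + p(110) - p(95) - p(87) + p(70) + p(61) - p(42) - p(32) + p(11) + p(0)
= 1171432692373 + 1071823774337 - 819876908323 - 684957390936 + 435157697830 + 330495499613 - 172389800255 - 118159068427 + 49686288421 + 30388671978 - 10015581680 - 5371315400 + 1327710076 + 607163746 - 104651419 - 38887673 + 4087968 + 1121505 - 53174 - 8349 + 56 + 1
= 1280011042268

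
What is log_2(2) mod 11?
1

Baby-step giant-step with step n = ⌈√11⌉ = 4.
Baby steps 2^j mod 11 (j:value) for j=0..3: 0:1, 1:2, 2:4, 3:8.
h = 2 is already in the table at j=1, so x = 1.
Check: 2^1 ≡ 2 (mod 11).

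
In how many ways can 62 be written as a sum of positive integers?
1300156

p(n) counts ways to write n as a sum of positive integers (order ignored).
Euler's pentagonal recurrence: p(k) = p(k-1) + p(k-2) - p(k-5) - p(k-7) + p(k-12) + p(k-15) - ... (offsets j(3j∓1)/2, signs ++--, p(0)=1, p(<0)=0).
DP table for k = 0..61: p(0)=1, p(1)=1, p(2)=2, p(3)=3, p(4)=5, p(5)=7, p(6)=11, p(7)=15, p(8)=22, p(9)=30, p(10)=42, p(11)=56, p(12)=77, p(13)=101, p(14)=135, p(15)=176, p(16)=231, p(17)=297, p(18)=385, p(19)=490, p(20)=627, p(21)=792, p(22)=1002, p(23)=1255, p(24)=1575, p(25)=1958, p(26)=2436, p(27)=3010, p(28)=3718, p(29)=4565, p(30)=5604, p(31)=6842, p(32)=8349, p(33)=10143, p(34)=12310, p(35)=14883, p(36)=17977, p(37)=21637, p(38)=26015, p(39)=31185, p(40)=37338, p(41)=44583, p(42)=53174, p(43)=63261, p(44)=75175, p(45)=89134, p(46)=105558, p(47)=124754, p(48)=147273, p(49)=173525, p(50)=204226, p(51)=239943, p(52)=281589, p(53)=329931, p(54)=386155, p(55)=451276, p(56)=526823, p(57)=614154, p(58)=715220, p(59)=831820, p(60)=966467, p(61)=1121505.
Final step: p(62) = p(61) + p(60) - p(57) - p(55) + p(50) + p(47) - p(40) - p(36) + p(27) + p(22) - p(11) - p(5)
= 1121505 + 966467 - 614154 - 451276 + 204226 + 124754 - 37338 - 17977 + 3010 + 1002 - 56 - 7
= 1300156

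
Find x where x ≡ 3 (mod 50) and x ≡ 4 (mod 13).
303

Using Chinese Remainder Theorem:
M = 50 × 13 = 650
M1 = 13, M2 = 50
y1 = 13^(-1) mod 50 = 27
y2 = 50^(-1) mod 13 = 6
x = (3×13×27 + 4×50×6) mod 650 = 303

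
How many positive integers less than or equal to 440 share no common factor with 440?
160

440 = 2^3 × 5 × 11
φ(n) = n × ∏(1 - 1/p) for each prime p dividing n
φ(440) = 440 × (1 - 1/2) × (1 - 1/5) × (1 - 1/11) = 160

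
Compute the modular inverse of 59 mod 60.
59

gcd(59, 60) = 1, so the inverse exists.
Extended Euclidean algorithm on (60, 59):
60 = 1 × 59 + 1  ⟹  1 = (1)·60 + (-1)·59
So (-1)·59 ≡ 1 (mod 60), i.e. 59^(-1) ≡ -1 ≡ 59 (mod 60).
Check: 59 × 59 = 3481 ≡ 1 (mod 60)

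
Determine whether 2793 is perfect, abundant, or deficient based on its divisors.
deficient

Proper divisors of 2793: sum = 1 + 3 + 7 + 19 + 21 + 49 + 57 + 133 + 147 + 399 + 931 = 1767
Since 1767 < 2793, 2793 is deficient.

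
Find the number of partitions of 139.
13610949895

p(n) counts ways to write n as a sum of positive integers (order ignored).
Euler's pentagonal recurrence: p(k) = p(k-1) + p(k-2) - p(k-5) - p(k-7) + p(k-12) + p(k-15) - ... (offsets j(3j∓1)/2, signs ++--, p(0)=1, p(<0)=0).
DP table for k = 0..138: p(0)=1, p(1)=1, p(2)=2, p(3)=3, p(4)=5, p(5)=7, p(6)=11, p(7)=15, p(8)=22, p(9)=30, p(10)=42, p(11)=56, p(12)=77, p(13)=101, p(14)=135, p(15)=176, p(16)=231, p(17)=297, p(18)=385, p(19)=490, p(20)=627, p(21)=792, p(22)=1002, p(23)=1255, p(24)=1575, p(25)=1958, p(26)=2436, p(27)=3010, p(28)=3718, p(29)=4565, p(30)=5604, p(31)=6842, p(32)=8349, p(33)=10143, p(34)=12310, p(35)=14883, p(36)=17977, p(37)=21637, p(38)=26015, p(39)=31185, p(40)=37338, p(41)=44583, p(42)=53174, p(43)=63261, p(44)=75175, p(45)=89134, p(46)=105558, p(47)=124754, p(48)=147273, p(49)=173525, p(50)=204226, p(51)=239943, p(52)=281589, p(53)=329931, p(54)=386155, p(55)=451276, p(56)=526823, p(57)=614154, p(58)=715220, p(59)=831820, p(60)=966467, p(61)=1121505, p(62)=1300156, p(63)=1505499, p(64)=1741630, p(65)=2012558, p(66)=2323520, p(67)=2679689, p(68)=3087735, p(69)=3554345, p(70)=4087968, p(71)=4697205, p(72)=5392783, p(73)=6185689, p(74)=7089500, p(75)=8118264, p(76)=9289091, p(77)=10619863, p(78)=12132164, p(79)=13848650, p(80)=15796476, p(81)=18004327, p(82)=20506255, p(83)=23338469, p(84)=26543660, p(85)=30167357, p(86)=34262962, p(87)=38887673, p(88)=44108109, p(89)=49995925, p(90)=56634173, p(91)=64112359, p(92)=72533807, p(93)=82010177, p(94)=92669720, p(95)=104651419, p(96)=118114304, p(97)=133230930, p(98)=150198136, p(99)=169229875, p(100)=190569292, p(101)=214481126, p(102)=241265379, p(103)=271248950, p(104)=304801365, p(105)=342325709, p(106)=384276336, p(107)=431149389, p(108)=483502844, p(109)=541946240, p(110)=607163746, p(111)=679903203, p(112)=761002156, p(113)=851376628, p(114)=952050665, p(115)=1064144451, p(116)=1188908248, p(117)=1327710076, p(118)=1482074143, p(119)=1653668665, p(120)=1844349560, p(121)=2056148051, p(122)=2291320912, p(123)=2552338241, p(124)=2841940500, p(125)=3163127352, p(126)=3519222692, p(127)=3913864295, p(128)=4351078600, p(129)=4835271870, p(130)=5371315400, p(131)=5964539504, p(132)=6620830889, p(133)=7346629512, p(134)=8149040695, p(135)=9035836076, p(136)=10015581680, p(137)=11097645016, p(138)=12292341831.
Final step: p(139) = p(138) + p(137) - p(134) - p(132) + p(127) + p(124) - p(117) - p(113) + p(104) + p(99) - p(88) - p(82) + p(69) + p(62) - p(47) - p(39) + p(22) + p(13)
= 12292341831 + 11097645016 - 8149040695 - 6620830889 + 3913864295 + 2841940500 - 1327710076 - 851376628 + 304801365 + 169229875 - 44108109 - 20506255 + 3554345 + 1300156 - 124754 - 31185 + 1002 + 101
= 13610949895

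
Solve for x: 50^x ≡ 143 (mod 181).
22

Baby-step giant-step with step n = ⌈√181⌉ = 14.
Baby steps 50^j mod 181 (j:value) for j=0..13: 0:1, 1:50, 2:147, 3:110, 4:70, 5:61, 6:154, 7:98, 8:13, 9:107, 10:101, 11:163, 12:5, 13:69.
Giant-step multiplier: 50^(-14) ≡ 50^(180-14) = 50^166 ≡ 33 (mod 181).
Giant steps γ_i = 143·33^i mod 181: γ_0=143, γ_1=13 (in table at j=8).
x = i·n + j = 1·14 + 8 = 22.
Check: 50^22 ≡ 143 (mod 181).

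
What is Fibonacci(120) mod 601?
299

Matrix identity: Q^n = [[F_(n+1), F_n], [F_n, F_(n-1)]] with Q = [[1,1],[1,0]].
n = 120 = 1111000₂. Square-and-multiply, entries mod 601:
Q^1 = [[1,1],[1,0]]
Q^3 = (Q^1)²·Q = [[3,2],[2,1]]
Q^7 = (Q^3)²·Q = [[21,13],[13,8]]
Q^15 = (Q^7)²·Q = [[386,9],[9,377]]
Q^30 = (Q^15)² = [[29,256],[256,374]]
Q^60 = (Q^30)² = [[267,397],[397,471]]
Q^120 = (Q^60)² = [[518,299],[299,219]]
F_120 mod 601 = Q^120[0][1] = 299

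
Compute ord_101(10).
4

101 is prime, so ord(10) divides φ(101) = 100.
Divisors of 100: 1, 2, 4, 5, 10, 20, 25, 50, 100.
Repeated squaring: 10^1 ≡ 10, 10^2 ≡ 100, 10^4 ≡ 1, 10^8 ≡ 1, 10^16 ≡ 1, 10^32 ≡ 1, 10^64 ≡ 1 (mod 101).
Test 10^d mod 101 for each divisor d in increasing order:
10^1 ≡ 10
10^2 ≡ 100
10^4 ≡ 1  ← first divisor giving 1
The order is 4.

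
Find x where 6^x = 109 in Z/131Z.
64

Baby-step giant-step with step n = ⌈√131⌉ = 12.
Baby steps 6^j mod 131 (j:value) for j=0..11: 0:1, 1:6, 2:36, 3:85, 4:117, 5:47, 6:20, 7:120, 8:65, 9:128, 10:113, 11:23.
Giant-step multiplier: 6^(-12) ≡ 6^(130-12) = 6^118 ≡ 75 (mod 131).
Giant steps γ_i = 109·75^i mod 131: γ_0=109, γ_1=53, γ_2=45, γ_3=100, γ_4=33, γ_5=117 (in table at j=4).
x = i·n + j = 5·12 + 4 = 64.
Check: 6^64 ≡ 109 (mod 131).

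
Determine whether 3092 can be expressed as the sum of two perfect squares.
34² + 44² (a=34, b=44)

Factorization: 3092 = 2^2 × 773
By Fermat: n is sum of two squares iff every prime p ≡ 3 (mod 4) appears to even power.
All primes ≡ 3 (mod 4) appear to even power.
Search a = 0, 1, 2, … for 3092 - a² a perfect square: first hit at a = 34: 3092 - 1156 = 1936 = 44².
3092 = 34² + 44² = 1156 + 1936 ✓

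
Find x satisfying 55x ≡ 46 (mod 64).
x ≡ 2 (mod 64)

gcd(55, 64) = 1, which divides 46, so solutions exist.
Find 55^(-1) mod 64 by the extended Euclidean algorithm:
64 = 1 × 55 + 9  ⟹  9 = (1)·64 + (-1)·55
55 = 6 × 9 + 1  ⟹  1 = (-6)·64 + (7)·55
So (7)·55 ≡ 1 (mod 64), i.e. 55^(-1) ≡ 7 (mod 64).
x ≡ 7 × 46 = 322 ≡ 2 (mod 64).
Check: 55 × 2 = 110 ≡ 46 (mod 64).
Unique solution: x ≡ 2 (mod 64)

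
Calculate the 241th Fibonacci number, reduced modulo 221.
89

Matrix identity: Q^n = [[F_(n+1), F_n], [F_n, F_(n-1)]] with Q = [[1,1],[1,0]].
n = 241 = 11110001₂. Square-and-multiply, entries mod 221:
Q^1 = [[1,1],[1,0]]
Q^3 = (Q^1)²·Q = [[3,2],[2,1]]
Q^7 = (Q^3)²·Q = [[21,13],[13,8]]
Q^15 = (Q^7)²·Q = [[103,168],[168,156]]
Q^30 = (Q^15)² = [[158,196],[196,183]]
Q^60 = (Q^30)² = [[174,94],[94,80]]
Q^120 = (Q^60)² = [[216,8],[8,208]]
Q^241 = (Q^120)²·Q = [[166,89],[89,77]]
F_241 mod 221 = Q^241[0][1] = 89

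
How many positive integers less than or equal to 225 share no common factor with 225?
120

225 = 3^2 × 5^2
φ(n) = n × ∏(1 - 1/p) for each prime p dividing n
φ(225) = 225 × (1 - 1/3) × (1 - 1/5) = 120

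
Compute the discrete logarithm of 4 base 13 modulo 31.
18

Baby-step giant-step with step n = ⌈√31⌉ = 6.
Baby steps 13^j mod 31 (j:value) for j=0..5: 0:1, 1:13, 2:14, 3:27, 4:10, 5:6.
Giant-step multiplier: 13^(-6) ≡ 13^(30-6) = 13^24 ≡ 2 (mod 31).
Giant steps γ_i = 4·2^i mod 31: γ_0=4, γ_1=8, γ_2=16, γ_3=1 (in table at j=0).
x = i·n + j = 3·6 + 0 = 18.
Check: 13^18 ≡ 4 (mod 31).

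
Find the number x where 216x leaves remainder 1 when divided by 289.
95

gcd(216, 289) = 1, so the inverse exists.
Extended Euclidean algorithm on (289, 216):
289 = 1 × 216 + 73  ⟹  73 = (1)·289 + (-1)·216
216 = 2 × 73 + 70  ⟹  70 = (-2)·289 + (3)·216
73 = 1 × 70 + 3  ⟹  3 = (3)·289 + (-4)·216
70 = 23 × 3 + 1  ⟹  1 = (-71)·289 + (95)·216
So (95)·216 ≡ 1 (mod 289), i.e. 216^(-1) ≡ 95 (mod 289).
Check: 216 × 95 = 20520 ≡ 1 (mod 289)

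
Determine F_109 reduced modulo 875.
9

Matrix identity: Q^n = [[F_(n+1), F_n], [F_n, F_(n-1)]] with Q = [[1,1],[1,0]].
n = 109 = 1101101₂. Square-and-multiply, entries mod 875:
Q^1 = [[1,1],[1,0]]
Q^3 = (Q^1)²·Q = [[3,2],[2,1]]
Q^6 = (Q^3)² = [[13,8],[8,5]]
Q^13 = (Q^6)²·Q = [[377,233],[233,144]]
Q^27 = (Q^13)²·Q = [[186,418],[418,643]]
Q^54 = (Q^27)² = [[195,22],[22,173]]
Q^109 = (Q^54)²·Q = [[230,9],[9,221]]
F_109 mod 875 = Q^109[0][1] = 9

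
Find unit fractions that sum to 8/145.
1/19 + 1/394 + 1/361824 + 1/196374548640

Greedy algorithm:
8/145: ceiling(145/8) = 19, use 1/19
7/2755: ceiling(2755/7) = 394, use 1/394
3/1085470: ceiling(1085470/3) = 361824, use 1/361824
1/196374548640: ceiling(196374548640/1) = 196374548640, use 1/196374548640
Result: 8/145 = 1/19 + 1/394 + 1/361824 + 1/196374548640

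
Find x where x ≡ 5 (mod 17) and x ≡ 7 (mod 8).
39

Using Chinese Remainder Theorem:
M = 17 × 8 = 136
M1 = 8, M2 = 17
y1 = 8^(-1) mod 17 = 15
y2 = 17^(-1) mod 8 = 1
x = (5×8×15 + 7×17×1) mod 136 = 39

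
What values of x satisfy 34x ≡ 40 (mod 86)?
x ≡ 29 (mod 43)

gcd(34, 86) = 2, which divides 40, so solutions exist.
Divide through by 2: 17x ≡ 20 (mod 43).
Find 17^(-1) mod 43 by the extended Euclidean algorithm:
43 = 2 × 17 + 9  ⟹  9 = (1)·43 + (-2)·17
17 = 1 × 9 + 8  ⟹  8 = (-1)·43 + (3)·17
9 = 1 × 8 + 1  ⟹  1 = (2)·43 + (-5)·17
So (-5)·17 ≡ 1 (mod 43), i.e. 17^(-1) ≡ -5 ≡ 38 (mod 43).
x ≡ 38 × 20 = 760 ≡ 29 (mod 43).
Check: 34 × 29 = 986 ≡ 40 (mod 86).
x ≡ 29 (mod 43), giving 2 solutions mod 86.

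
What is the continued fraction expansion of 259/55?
[4; 1, 2, 2, 3, 2]

Euclidean algorithm steps:
259 = 4 × 55 + 39
55 = 1 × 39 + 16
39 = 2 × 16 + 7
16 = 2 × 7 + 2
7 = 3 × 2 + 1
2 = 2 × 1 + 0
Continued fraction: [4; 1, 2, 2, 3, 2]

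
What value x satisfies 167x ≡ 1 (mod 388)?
79

gcd(167, 388) = 1, so the inverse exists.
Extended Euclidean algorithm on (388, 167):
388 = 2 × 167 + 54  ⟹  54 = (1)·388 + (-2)·167
167 = 3 × 54 + 5  ⟹  5 = (-3)·388 + (7)·167
54 = 10 × 5 + 4  ⟹  4 = (31)·388 + (-72)·167
5 = 1 × 4 + 1  ⟹  1 = (-34)·388 + (79)·167
So (79)·167 ≡ 1 (mod 388), i.e. 167^(-1) ≡ 79 (mod 388).
Check: 167 × 79 = 13193 ≡ 1 (mod 388)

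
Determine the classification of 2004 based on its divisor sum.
abundant

Proper divisors of 2004: sum = 1 + 2 + 3 + 4 + 6 + 12 + 167 + 334 + 501 + 668 + 1002 = 2700
Since 2700 > 2004, 2004 is abundant.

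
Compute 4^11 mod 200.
104

Repeated squaring. Binary of 11 = 1011.
4^1 ≡ 4 (mod 200); 4^2 ≡ 16 (mod 200); 4^4 ≡ 56 (mod 200); 4^8 ≡ 136 (mod 200)
4^11 = 4^1 × 4^2 × 4^8 ≡ 104 (mod 200)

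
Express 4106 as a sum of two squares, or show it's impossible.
25² + 59² (a=25, b=59)

Factorization: 4106 = 2 × 2053
By Fermat: n is sum of two squares iff every prime p ≡ 3 (mod 4) appears to even power.
All primes ≡ 3 (mod 4) appear to even power.
Search a = 0, 1, 2, … for 4106 - a² a perfect square: first hit at a = 25: 4106 - 625 = 3481 = 59².
4106 = 25² + 59² = 625 + 3481 ✓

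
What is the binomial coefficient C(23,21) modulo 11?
0

Using Lucas' theorem:
Write n=23 and k=21 in base 11:
n in base 11: [2, 1]
k in base 11: [1, 10]
C(23,21) mod 11 = ∏ C(n_i, k_i) mod 11
Digit binomials (mod 11): C(2,1) = 2; C(1,10) = 0 (k_i > n_i)
Product: 2 × 0 = 0 ≡ 0 (mod 11)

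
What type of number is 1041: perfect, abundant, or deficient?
deficient

Proper divisors of 1041: sum = 1 + 3 + 347 = 351
Since 351 < 1041, 1041 is deficient.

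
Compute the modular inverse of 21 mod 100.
81

gcd(21, 100) = 1, so the inverse exists.
Extended Euclidean algorithm on (100, 21):
100 = 4 × 21 + 16  ⟹  16 = (1)·100 + (-4)·21
21 = 1 × 16 + 5  ⟹  5 = (-1)·100 + (5)·21
16 = 3 × 5 + 1  ⟹  1 = (4)·100 + (-19)·21
So (-19)·21 ≡ 1 (mod 100), i.e. 21^(-1) ≡ -19 ≡ 81 (mod 100).
Check: 21 × 81 = 1701 ≡ 1 (mod 100)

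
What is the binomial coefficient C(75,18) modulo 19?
1

Using Lucas' theorem:
Write n=75 and k=18 in base 19:
n in base 19: [3, 18]
k in base 19: [0, 18]
C(75,18) mod 19 = ∏ C(n_i, k_i) mod 19
Digit binomials (mod 19): C(3,0) = 1; C(18,18) = 1
Product: 1 × 1 = 1 ≡ 1 (mod 19)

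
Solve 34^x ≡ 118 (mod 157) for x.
126

Baby-step giant-step with step n = ⌈√157⌉ = 13.
Baby steps 34^j mod 157 (j:value) for j=0..12: 0:1, 1:34, 2:57, 3:54, 4:109, 5:95, 6:90, 7:77, 8:106, 9:150, 10:76, 11:72, 12:93.
Giant-step multiplier: 34^(-13) ≡ 34^(156-13) = 34^143 ≡ 50 (mod 157).
Giant steps γ_i = 118·50^i mod 157: γ_0=118, γ_1=91, γ_2=154, γ_3=7, γ_4=36, γ_5=73, γ_6=39, γ_7=66, γ_8=3, γ_9=150 (in table at j=9).
x = i·n + j = 9·13 + 9 = 126.
Check: 34^126 ≡ 118 (mod 157).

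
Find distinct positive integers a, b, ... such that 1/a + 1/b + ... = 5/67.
1/14 + 1/313 + 1/293594

Greedy algorithm:
5/67: ceiling(67/5) = 14, use 1/14
3/938: ceiling(938/3) = 313, use 1/313
1/293594: ceiling(293594/1) = 293594, use 1/293594
Result: 5/67 = 1/14 + 1/313 + 1/293594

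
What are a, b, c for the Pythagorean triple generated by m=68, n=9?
(4543, 1224, 4705)

Euclid's formula: a = m² - n², b = 2mn, c = m² + n²
m = 68, n = 9
a = 68² - 9² = 4624 - 81 = 4543
b = 2 × 68 × 9 = 1224
c = 68² + 9² = 4624 + 81 = 4705
Verification: 4543² + 1224² = 20638849 + 1498176 = 22137025 = 4705² ✓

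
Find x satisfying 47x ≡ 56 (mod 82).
x ≡ 64 (mod 82)

gcd(47, 82) = 1, which divides 56, so solutions exist.
Find 47^(-1) mod 82 by the extended Euclidean algorithm:
82 = 1 × 47 + 35  ⟹  35 = (1)·82 + (-1)·47
47 = 1 × 35 + 12  ⟹  12 = (-1)·82 + (2)·47
35 = 2 × 12 + 11  ⟹  11 = (3)·82 + (-5)·47
12 = 1 × 11 + 1  ⟹  1 = (-4)·82 + (7)·47
So (7)·47 ≡ 1 (mod 82), i.e. 47^(-1) ≡ 7 (mod 82).
x ≡ 7 × 56 = 392 ≡ 64 (mod 82).
Check: 47 × 64 = 3008 ≡ 56 (mod 82).
Unique solution: x ≡ 64 (mod 82)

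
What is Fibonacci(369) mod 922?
462

Matrix identity: Q^n = [[F_(n+1), F_n], [F_n, F_(n-1)]] with Q = [[1,1],[1,0]].
n = 369 = 101110001₂. Square-and-multiply, entries mod 922:
Q^1 = [[1,1],[1,0]]
Q^2 = (Q^1)² = [[2,1],[1,1]]
Q^5 = (Q^2)²·Q = [[8,5],[5,3]]
Q^11 = (Q^5)²·Q = [[144,89],[89,55]]
Q^23 = (Q^11)²·Q = [[268,75],[75,193]]
Q^46 = (Q^23)² = [[1,461],[461,462]]
Q^92 = (Q^46)² = [[462,461],[461,1]]
Q^184 = (Q^92)² = [[1,461],[461,462]]
Q^369 = (Q^184)²·Q = [[1,462],[462,461]]
F_369 mod 922 = Q^369[0][1] = 462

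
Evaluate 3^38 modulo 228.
9

Repeated squaring. Binary of 38 = 100110.
3^1 ≡ 3 (mod 228); 3^2 ≡ 9 (mod 228); 3^4 ≡ 81 (mod 228); 3^8 ≡ 177 (mod 228); 3^16 ≡ 93 (mod 228); 3^32 ≡ 213 (mod 228)
3^38 = 3^2 × 3^4 × 3^32 ≡ 9 (mod 228)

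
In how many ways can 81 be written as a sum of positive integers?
18004327

p(n) counts ways to write n as a sum of positive integers (order ignored).
Euler's pentagonal recurrence: p(k) = p(k-1) + p(k-2) - p(k-5) - p(k-7) + p(k-12) + p(k-15) - ... (offsets j(3j∓1)/2, signs ++--, p(0)=1, p(<0)=0).
DP table for k = 0..80: p(0)=1, p(1)=1, p(2)=2, p(3)=3, p(4)=5, p(5)=7, p(6)=11, p(7)=15, p(8)=22, p(9)=30, p(10)=42, p(11)=56, p(12)=77, p(13)=101, p(14)=135, p(15)=176, p(16)=231, p(17)=297, p(18)=385, p(19)=490, p(20)=627, p(21)=792, p(22)=1002, p(23)=1255, p(24)=1575, p(25)=1958, p(26)=2436, p(27)=3010, p(28)=3718, p(29)=4565, p(30)=5604, p(31)=6842, p(32)=8349, p(33)=10143, p(34)=12310, p(35)=14883, p(36)=17977, p(37)=21637, p(38)=26015, p(39)=31185, p(40)=37338, p(41)=44583, p(42)=53174, p(43)=63261, p(44)=75175, p(45)=89134, p(46)=105558, p(47)=124754, p(48)=147273, p(49)=173525, p(50)=204226, p(51)=239943, p(52)=281589, p(53)=329931, p(54)=386155, p(55)=451276, p(56)=526823, p(57)=614154, p(58)=715220, p(59)=831820, p(60)=966467, p(61)=1121505, p(62)=1300156, p(63)=1505499, p(64)=1741630, p(65)=2012558, p(66)=2323520, p(67)=2679689, p(68)=3087735, p(69)=3554345, p(70)=4087968, p(71)=4697205, p(72)=5392783, p(73)=6185689, p(74)=7089500, p(75)=8118264, p(76)=9289091, p(77)=10619863, p(78)=12132164, p(79)=13848650, p(80)=15796476.
Final step: p(81) = p(80) + p(79) - p(76) - p(74) + p(69) + p(66) - p(59) - p(55) + p(46) + p(41) - p(30) - p(24) + p(11) + p(4)
= 15796476 + 13848650 - 9289091 - 7089500 + 3554345 + 2323520 - 831820 - 451276 + 105558 + 44583 - 5604 - 1575 + 56 + 5
= 18004327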